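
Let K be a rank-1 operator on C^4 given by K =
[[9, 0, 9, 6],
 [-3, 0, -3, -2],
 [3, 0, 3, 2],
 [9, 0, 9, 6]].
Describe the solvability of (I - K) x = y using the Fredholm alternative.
(I - K) is invertible (det(I - K) = -17 ≠ 0), so for every y in C^4 the equation (I - K) x = y has a unique solution.

K has rank 1, so it is an outer product K = u v^T: every row of K is a multiple of one row vector. Reading off the entries, u = (3, -1, 1, 3) and v = (3, 0, 3, 2) (row i of K equals u_i·v^T). A rank-one matrix u v^T satisfies K u = u (v·u) and kills the (3)-dimensional subspace v^⊥, so its characteristic polynomial is lambda^3 (lambda - v·u) with v·u = tr K = 18. Hence the eigenvalues of I - K are 1 (multiplicity 3) and 1 - (18) = -17, so det(I - K) = -17. (Direct check: I - K =
[[-8, 0, -9, -6],
 [3, 1, 3, 2],
 [-3, 0, -2, -2],
 [-9, 0, -9, -5]]
has determinant -17.) The finite-dimensional Fredholm alternative says: either (I - K) is invertible, or ker(I - K) ≠ {0} and then range(I - K) = ker((I - K)^*)^⊥, with dim ker(I - K) = dim ker((I - K)^*). Since det(I - K) ≠ 0, 1 is not an eigenvalue of K and ker(I - K) = {0}, so we are in the first case: for every y there is a unique x = (I - K)^(-1) y. Explicitly, by the Sherman–Morrison formula, (I - u v^T)^(-1) = I + u v^T/(1 - v·u), i.e. (I - K)^(-1) = I + K/(-17).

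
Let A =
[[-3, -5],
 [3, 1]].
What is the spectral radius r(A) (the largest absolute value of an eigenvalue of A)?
r(A) = sqrt(12) ≈ 3.4641

The eigenvalues of A are the roots of its characteristic polynomial. With M = A (coefficients from the trace and determinant):
  p(λ) = det(λ I - M) = λ^2 + 2λ + 12.
For λ^2 + 2λ + 12 the discriminant is -44. It is negative, so the roots are the complex-conjugate pair λ = -1 ± (sqrt(44)/2) i ≈ -1 ± 3.3166i. For a conjugate pair the product of the roots equals the constant term, so |λ|^2 = 12 and |λ| = sqrt(12) ≈ 3.4641.
Thus the eigenvalues (to 4 decimals) are -1 ± 3.3166i (modulus 3.4641). The spectral radius is the largest modulus: r(A) = sqrt(12) ≈ 3.4641. (Cross-check: r(A) ≤ ||A||_2 ≈ 6.3592; equality holds whenever A is normal, though it can also hold for some non-normal A.)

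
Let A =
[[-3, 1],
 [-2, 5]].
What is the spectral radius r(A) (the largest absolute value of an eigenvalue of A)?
r(A) = (2 + sqrt(56))/2 ≈ 4.7417

The eigenvalues of A are the roots of its characteristic polynomial. With M = A (coefficients from the trace and determinant):
  p(λ) = det(λ I - M) = λ^2 - 2λ - 13.
For λ^2 - 2λ - 13 the discriminant is 56. It is nonnegative but not a perfect square, so the roots are real and irrational: λ = (2 ± sqrt(56))/2 ≈ 4.7417, -2.7417.
Thus the eigenvalues (to 4 decimals) are 4.7417 (modulus 4.7417); -2.7417 (modulus 2.7417). The spectral radius is the largest modulus: r(A) = (2 + sqrt(56))/2 ≈ 4.7417. (Cross-check: r(A) ≤ ||A||_2 ≈ 5.8339; equality holds whenever A is normal, though it can also hold for some non-normal A.)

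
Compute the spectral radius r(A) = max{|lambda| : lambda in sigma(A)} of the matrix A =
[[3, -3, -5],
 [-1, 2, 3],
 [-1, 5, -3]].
r(A) ≈ 6.315

The eigenvalues of A are the roots of its characteristic polynomial. With M = A (coefficients from the trace, the sum of principal 2x2 minors, and det A):
  p(λ) = det(λ I - M) = λ^3 - 2λ^2 - 32λ + 30.
No integer candidate from the rational root theorem (±divisors of 30) is a root, so the roots are irrational. The cubic discriminant is Δ = 146388 > 0, so there are three distinct real roots. p(-6) = -66 and p(-5) = 15 have opposite signs, so a root lies in (-6, -5); Newton's method refines it to λ ≈ -5.2243. p(0) = 30 and p(1) = -3 have opposite signs, so a root lies in (0, 1); Newton's method refines it to λ ≈ 0.9093. p(6) = -18 and p(7) = 51 have opposite signs, so a root lies in (6, 7); Newton's method refines it to λ ≈ 6.315. Check (Vieta): the three roots sum to 2, matching tr M = 2.
Thus the eigenvalues (to 4 decimals) are -5.2243 (modulus 5.2243); 0.9093 (modulus 0.9093); 6.315 (modulus 6.315). The spectral radius is the largest modulus: r(A) ≈ 6.315. (Cross-check: r(A) ≤ ||A||_2 ≈ 7.5581; equality holds whenever A is normal, though it can also hold for some non-normal A.)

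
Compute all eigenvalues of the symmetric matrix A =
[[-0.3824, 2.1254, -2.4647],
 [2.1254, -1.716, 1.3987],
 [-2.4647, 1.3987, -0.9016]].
sigma(A) ≈ {-5, 0, 2}

A is real symmetric, so its spectrum consists of real eigenvalues. Expanding the characteristic polynomial of the displayed matrix gives
  det(λ I - A) = p(λ) = λ^3 + (3)λ^2 + (-10)λ + (0).
Solving p(λ) = 0 yields eigenvalues ≈ -5, 0, 2. (A is shown rounded to 4 decimals, so these recover the underlying integer eigenvalues to within that precision.)
Verification: the trace of A = -3 equals the sum of eigenvalues -3, and det(A) ≈ -0.0005 matches the eigenvalue product 0.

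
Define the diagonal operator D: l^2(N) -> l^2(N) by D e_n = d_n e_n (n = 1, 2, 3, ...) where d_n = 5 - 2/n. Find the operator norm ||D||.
||D|| = 5

For a diagonal operator on l^2 with entries d_n, ||D|| = sup_n |d_n|. Here d_1 = 3, d_2 = 4, ..., and d_n = 5 - 2/n increases monotonically toward 5. All terms lie in [3, 5), so |d_n| = d_n and the supremum is the limit 5, which is not attained by any individual d_n. Hence ||D|| = 5.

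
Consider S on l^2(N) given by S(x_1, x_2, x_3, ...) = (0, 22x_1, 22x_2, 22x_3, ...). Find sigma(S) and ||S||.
sigma(S) = closed disk {z in C : |z| ≤ 22}; ||S|| = 22

Note S = 22·U where U is the unit right shift (U x)_k = x_{k-1} (with x_0 := 0); so ||S|| = 22||U|| and sigma(S) = 22·sigma(U). ||S x||^2 = sum_{k≥1} |22x_k|^2 = 484||x||^2, so ||S|| = 22 and sigma(S) ⊂ {|z| ≤ 22}. For any |lambda| < 22, the equation (S - lambda I) x = 0 forces x_1 = 0, then 22x_k = lambda x_{k+1} ⇒ x = 0, so S has no eigenvalues. But (S - lambda I) is not surjective for |lambda| < 22: solving (S - lambda I) x = e_1 would require x_n proportional to (lambda/22)^(-n), which is not in l^2. So every |lambda| < 22 lies in the residual spectrum. The boundary |lambda| = 22 is in the approximate point spectrum (the spectrum is closed). Hence sigma(S) is the closed disk of radius 22.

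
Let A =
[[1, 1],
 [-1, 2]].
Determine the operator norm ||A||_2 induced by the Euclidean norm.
||A||_2 = sqrt((7 + sqrt(13))/2) ≈ 2.3028 (= sqrt(largest eigenvalue of A^T A))

||A||_2 = sigma_max(A) = sqrt(lambda_max(A^T A)). Form the symmetric matrix M = A^T A =
[[2, -1],
 [-1, 5]].
Its characteristic polynomial (trace, determinant of M give the coefficients) is
  p(λ) = det(λ I - M) = λ^2 - 7λ + 9.
For λ^2 - 7λ + 9 the discriminant is 13. It is nonnegative but not a perfect square, so the roots are real and irrational: λ = (7 ± sqrt(13))/2 ≈ 5.3028, 1.6972.
So the eigenvalues of A^T A are ≈ 1.6972, 5.3028 (all ≥ 0, as they must be for A^T A). The largest is λ_max = (7 + sqrt(13))/2 ≈ 5.3028, hence ||A||_2 = sqrt(λ_max) = sqrt((7 + sqrt(13))/2) ≈ 2.3028.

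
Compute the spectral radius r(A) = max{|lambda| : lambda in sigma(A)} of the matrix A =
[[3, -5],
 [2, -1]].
r(A) = sqrt(7) ≈ 2.6458

The eigenvalues of A are the roots of its characteristic polynomial. With M = A (coefficients from the trace and determinant):
  p(λ) = det(λ I - M) = λ^2 - 2λ + 7.
For λ^2 - 2λ + 7 the discriminant is -24. It is negative, so the roots are the complex-conjugate pair λ = 1 ± (sqrt(24)/2) i ≈ 1 ± 2.4495i. For a conjugate pair the product of the roots equals the constant term, so |λ|^2 = 7 and |λ| = sqrt(7) ≈ 2.6458.
Thus the eigenvalues (to 4 decimals) are 1 ± 2.4495i (modulus 2.6458). The spectral radius is the largest modulus: r(A) = sqrt(7) ≈ 2.6458. (Cross-check: r(A) ≤ ||A||_2 ≈ 6.1401; equality holds whenever A is normal, though it can also hold for some non-normal A.)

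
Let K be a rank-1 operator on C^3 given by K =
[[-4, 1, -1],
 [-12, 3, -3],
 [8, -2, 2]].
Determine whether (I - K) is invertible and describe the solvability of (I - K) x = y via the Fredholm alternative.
(I - K) is singular (det(I - K) = 0, i.e. 1 ∈ sigma(K)). (I - K) x = y is solvable iff y ⊥ ker((I - K)^*) = span{(-4, 1, -1)}, i.e. iff -4y_1 + y_2 - y_3 = 0. When solvable, the solutions are x = y + c·(1, 3, -2), c arbitrary (ker(I - K) = span{(1, 3, -2)}, dimension 1).

K has rank 1, so it is an outer product K = u v^T: every row of K is a multiple of one row vector. Reading off the entries, u = (1, 3, -2) and v = (-4, 1, -1) (row i of K equals u_i·v^T). A rank-one matrix u v^T satisfies K u = u (v·u) and kills the (2)-dimensional subspace v^⊥, so its characteristic polynomial is lambda^2 (lambda - v·u) with v·u = tr K = 1. Hence the eigenvalues of I - K are 1 (multiplicity 2) and 1 - (1) = 0, so det(I - K) = 0. (Direct check: I - K =
[[5, -1, 1],
 [12, -2, 3],
 [-8, 2, -1]]
has determinant 0.) So 1 is an eigenvalue of K and (I - K) is not invertible. The finite-dimensional Fredholm alternative says: either (I - K) is invertible, or ker(I - K) ≠ {0} and then range(I - K) = ker((I - K)^*)^⊥, with dim ker(I - K) = dim ker((I - K)^*). We are in the second case, so we need both kernels. Kernel of I - K: (I - K) u = u - u (v·u) = u - u = 0, so ker(I - K) = span{u} = span{(1, 3, -2)} (it is exactly 1-dimensional because rank(I - K) = 2). Kernel of the adjoint: K is real, so (I - K)^* = I - K^T = I - v u^T, and (I - v u^T) v = v - v (u·v) = 0; hence ker((I - K)^*) = span{v} = span{(-4, 1, -1)}. Therefore (I - K) x = y is solvable iff <y, v> = 0, i.e. iff -4y_1 + y_2 - y_3 = 0. When this holds, K y = u (v·y) = 0, so (I - K) y = y and x = y is a particular solution; the full solution set is the line x = y + c·u = y + c·(1, 3, -2), c ∈ C.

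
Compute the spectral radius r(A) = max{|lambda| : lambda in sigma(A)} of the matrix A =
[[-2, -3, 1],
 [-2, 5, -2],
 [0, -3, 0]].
r(A) = (4 + sqrt(88))/2 ≈ 6.6904

The eigenvalues of A are the roots of its characteristic polynomial. With M = A (coefficients from the trace, the sum of principal 2x2 minors, and det A):
  p(λ) = det(λ I - M) = λ^3 - 3λ^2 - 22λ - 18.
By the rational root theorem any rational root is an integer divisor of 18. Testing λ = -1: p(-1) = -1 - 3 + 22 - 18 = 0, so λ = -1 is a root. Dividing out (λ + 1) leaves p(λ) = (λ + 1)(λ^2 - 4λ - 18). For λ^2 - 4λ - 18 the discriminant is 88. It is nonnegative but not a perfect square, so the roots are real and irrational: λ = (4 ± sqrt(88))/2 ≈ 6.6904, -2.6904.
Thus the eigenvalues (to 4 decimals) are 6.6904 (modulus 6.6904); -2.6904 (modulus 2.6904); -1 (modulus 1). The spectral radius is the largest modulus: r(A) = (4 + sqrt(88))/2 ≈ 6.6904. (Cross-check: r(A) ≤ ||A||_2 ≈ 6.8931; equality holds whenever A is normal, though it can also hold for some non-normal A.)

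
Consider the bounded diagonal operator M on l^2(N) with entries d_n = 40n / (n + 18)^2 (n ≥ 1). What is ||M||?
||M|| = 5/9 (attained at n = 18)

For M diagonal, ||M|| = sup_n |d_n|. Treat f(x) = 40x / (x + 18)^2 for real x > 0. By the quotient rule, f'(x) = 40(18 - x)/(x + 18)^3, which is positive for x < 18 and negative for x > 18. So f has a unique maximum at x = 18, and since 18 is a positive integer, the supremum over n ≥ 1 is attained at n = 18: d_18 = 40·18/(18 + 18)^2 = 40·18/1296 = 5/9. Hence ||M|| = 5/9.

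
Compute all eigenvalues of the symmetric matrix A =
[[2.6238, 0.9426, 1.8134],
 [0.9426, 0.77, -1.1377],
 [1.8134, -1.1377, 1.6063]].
sigma(A) ≈ {-1, 2, 4}

A is real symmetric, so its spectrum consists of real eigenvalues. Expanding the characteristic polynomial of the displayed matrix gives
  det(λ I - A) = p(λ) = λ^3 + (-5)λ^2 + (2)λ + (8).
Solving p(λ) = 0 yields eigenvalues ≈ -1, 2, 4. (A is shown rounded to 4 decimals, so these recover the underlying integer eigenvalues to within that precision.)
Verification: the trace of A = 5 equals the sum of eigenvalues 5, and det(A) ≈ -7.9995 matches the eigenvalue product -8.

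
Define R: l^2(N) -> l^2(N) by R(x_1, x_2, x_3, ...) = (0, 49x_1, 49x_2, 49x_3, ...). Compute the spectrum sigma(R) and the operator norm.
sigma(R) = closed disk {z in C : |z| ≤ 49}; ||R|| = 49

Note R = 49·U where U is the unit right shift (U x)_k = x_{k-1} (with x_0 := 0); so ||R|| = 49||U|| and sigma(R) = 49·sigma(U). ||R x||^2 = sum_{k≥1} |49x_k|^2 = 2401||x||^2, so ||R|| = 49 and sigma(R) ⊂ {|z| ≤ 49}. For any |lambda| < 49, the equation (R - lambda I) x = 0 forces x_1 = 0, then 49x_k = lambda x_{k+1} ⇒ x = 0, so R has no eigenvalues. But (R - lambda I) is not surjective for |lambda| < 49: solving (R - lambda I) x = e_1 would require x_n proportional to (lambda/49)^(-n), which is not in l^2. So every |lambda| < 49 lies in the residual spectrum. The boundary |lambda| = 49 is in the approximate point spectrum (the spectrum is closed). Hence sigma(R) is the closed disk of radius 49.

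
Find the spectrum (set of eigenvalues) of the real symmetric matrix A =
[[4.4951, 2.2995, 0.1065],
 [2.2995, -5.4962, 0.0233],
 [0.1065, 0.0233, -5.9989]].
sigma(A) ≈ {-6, 5} (-6 with multiplicity 2)

A is real symmetric, so its spectrum consists of real eigenvalues. Expanding the characteristic polynomial of the displayed matrix gives
  det(λ I - A) = p(λ) = λ^3 + (7)λ^2 + (-24)λ + (-180).
Solving p(λ) = 0 yields eigenvalues ≈ -6, -6, 5. (A is shown rounded to 4 decimals, so these recover the underlying integer eigenvalues to within that precision.)
Verification: the trace of A = -7 equals the sum of eigenvalues -7, and det(A) ≈ 180.0003 matches the eigenvalue product 180.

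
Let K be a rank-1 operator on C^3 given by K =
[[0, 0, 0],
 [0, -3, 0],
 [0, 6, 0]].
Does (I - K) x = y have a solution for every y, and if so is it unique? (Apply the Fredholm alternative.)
(I - K) is invertible (det(I - K) = 4 ≠ 0), so for every y in C^3 the equation (I - K) x = y has a unique solution.

K has rank 1, so it is an outer product K = u v^T: every row of K is a multiple of one row vector. Reading off the entries, u = (0, -1, 2) and v = (0, 3, 0) (row i of K equals u_i·v^T). A rank-one matrix u v^T satisfies K u = u (v·u) and kills the (2)-dimensional subspace v^⊥, so its characteristic polynomial is lambda^2 (lambda - v·u) with v·u = tr K = -3. Hence the eigenvalues of I - K are 1 (multiplicity 2) and 1 - (-3) = 4, so det(I - K) = 4. (Direct check: I - K =
[[1, 0, 0],
 [0, 4, 0],
 [0, -6, 1]]
has determinant 4.) The finite-dimensional Fredholm alternative says: either (I - K) is invertible, or ker(I - K) ≠ {0} and then range(I - K) = ker((I - K)^*)^⊥, with dim ker(I - K) = dim ker((I - K)^*). Since det(I - K) ≠ 0, 1 is not an eigenvalue of K and ker(I - K) = {0}, so we are in the first case: for every y there is a unique x = (I - K)^(-1) y. Explicitly, by the Sherman–Morrison formula, (I - u v^T)^(-1) = I + u v^T/(1 - v·u), i.e. (I - K)^(-1) = I + K/(4).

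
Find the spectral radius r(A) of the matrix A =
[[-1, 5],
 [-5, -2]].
r(A) = sqrt(27) ≈ 5.1962

The eigenvalues of A are the roots of its characteristic polynomial. With M = A (coefficients from the trace and determinant):
  p(λ) = det(λ I - M) = λ^2 + 3λ + 27.
For λ^2 + 3λ + 27 the discriminant is -99. It is negative, so the roots are the complex-conjugate pair λ = -3/2 ± (sqrt(99)/2) i ≈ -1.5 ± 4.9749i. For a conjugate pair the product of the roots equals the constant term, so |λ|^2 = 27 and |λ| = sqrt(27) ≈ 5.1962.
Thus the eigenvalues (to 4 decimals) are -1.5 ± 4.9749i (modulus 5.1962). The spectral radius is the largest modulus: r(A) = sqrt(27) ≈ 5.1962. (Cross-check: r(A) ≤ ||A||_2 ≈ 5.7202; equality holds whenever A is normal, though it can also hold for some non-normal A.)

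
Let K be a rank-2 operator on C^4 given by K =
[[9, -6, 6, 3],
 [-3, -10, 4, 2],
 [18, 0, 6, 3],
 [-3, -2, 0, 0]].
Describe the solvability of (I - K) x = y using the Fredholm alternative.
(I - K) is invertible (det(I - K) = -213 ≠ 0), so for every y in C^4 the equation (I - K) x = y has a unique solution.

K has rank 2 and factors as K = U V^T = u1 v1^T + u2 v2^T with u1 = (0, -3, 3, -1), v1 = (3, 2, 0, 0), u2 = (3, 2, 3, 0), v2 = (3, -2, 2, 1) (multiplying out reproduces the displayed K). The nonzero eigenvalues of U V^T coincide with those of the 2 x 2 matrix G = V^T U = [[v1·u1, v1·u2], [v2·u1, v2·u2]] = [[-6, 13], [11, 11]], and by the Sylvester determinant identity det(I_4 - U V^T) = det(I_2 - V^T U) = det([[7, -13], [-11, -10]]) = (7)(-10) - (-13)(-11) = -213. (Direct check: I - K =
[[-8, 6, -6, -3],
 [3, 11, -4, -2],
 [-18, 0, -5, -3],
 [3, 2, 0, 1]]
has determinant -213.) The finite-dimensional Fredholm alternative says: either (I - K) is invertible, or ker(I - K) ≠ {0} and then range(I - K) = ker((I - K)^*)^⊥, with dim ker(I - K) = dim ker((I - K)^*). Since det(I - K) ≠ 0, 1 is not an eigenvalue of K and ker(I - K) = {0}, so we are in the first case: for every y there is a unique x = (I - K)^(-1) y. (Explicitly, by the Woodbury identity, (I - U V^T)^(-1) = I + U (I_2 - G)^(-1) V^T.)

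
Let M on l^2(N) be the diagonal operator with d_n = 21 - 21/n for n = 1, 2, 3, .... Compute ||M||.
||M|| = 21

For a diagonal operator on l^2 with entries d_n, ||M|| = sup_n |d_n|. Here d_1 = 0, d_2 = 21/2, ..., and d_n = 21 - 21/n increases monotonically toward 21. All terms lie in [0, 21), so |d_n| = d_n and the supremum is the limit 21, which is not attained by any individual d_n. Hence ||M|| = 21.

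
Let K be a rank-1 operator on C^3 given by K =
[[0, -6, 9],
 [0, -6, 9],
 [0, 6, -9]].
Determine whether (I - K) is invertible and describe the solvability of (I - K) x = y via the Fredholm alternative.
(I - K) is invertible (det(I - K) = 16 ≠ 0), so for every y in C^3 the equation (I - K) x = y has a unique solution.

K has rank 1, so it is an outer product K = u v^T: every row of K is a multiple of one row vector. Reading off the entries, u = (3, 3, -3) and v = (0, -2, 3) (row i of K equals u_i·v^T). A rank-one matrix u v^T satisfies K u = u (v·u) and kills the (2)-dimensional subspace v^⊥, so its characteristic polynomial is lambda^2 (lambda - v·u) with v·u = tr K = -15. Hence the eigenvalues of I - K are 1 (multiplicity 2) and 1 - (-15) = 16, so det(I - K) = 16. (Direct check: I - K =
[[1, 6, -9],
 [0, 7, -9],
 [0, -6, 10]]
has determinant 16.) The finite-dimensional Fredholm alternative says: either (I - K) is invertible, or ker(I - K) ≠ {0} and then range(I - K) = ker((I - K)^*)^⊥, with dim ker(I - K) = dim ker((I - K)^*). Since det(I - K) ≠ 0, 1 is not an eigenvalue of K and ker(I - K) = {0}, so we are in the first case: for every y there is a unique x = (I - K)^(-1) y. Explicitly, by the Sherman–Morrison formula, (I - u v^T)^(-1) = I + u v^T/(1 - v·u), i.e. (I - K)^(-1) = I + K/(16).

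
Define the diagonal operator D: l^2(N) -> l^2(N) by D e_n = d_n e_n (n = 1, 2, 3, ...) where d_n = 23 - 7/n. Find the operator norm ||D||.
||D|| = 23

For a diagonal operator on l^2 with entries d_n, ||D|| = sup_n |d_n|. Here d_1 = 16, d_2 = 39/2, ..., and d_n = 23 - 7/n increases monotonically toward 23. All terms lie in [16, 23), so |d_n| = d_n and the supremum is the limit 23, which is not attained by any individual d_n. Hence ||D|| = 23.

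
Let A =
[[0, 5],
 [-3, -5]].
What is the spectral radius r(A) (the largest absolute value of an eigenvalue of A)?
r(A) = sqrt(15) ≈ 3.873

The eigenvalues of A are the roots of its characteristic polynomial. With M = A (coefficients from the trace and determinant):
  p(λ) = det(λ I - M) = λ^2 + 5λ + 15.
For λ^2 + 5λ + 15 the discriminant is -35. It is negative, so the roots are the complex-conjugate pair λ = -5/2 ± (sqrt(35)/2) i ≈ -2.5 ± 2.958i. For a conjugate pair the product of the roots equals the constant term, so |λ|^2 = 15 and |λ| = sqrt(15) ≈ 3.873.
Thus the eigenvalues (to 4 decimals) are -2.5 ± 2.958i (modulus 3.873). The spectral radius is the largest modulus: r(A) = sqrt(15) ≈ 3.873. (Cross-check: r(A) ≤ ||A||_2 ≈ 7.4096; equality holds whenever A is normal, though it can also hold for some non-normal A.)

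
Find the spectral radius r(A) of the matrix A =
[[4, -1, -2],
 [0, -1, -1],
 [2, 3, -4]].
r(A) ≈ 3.5669

The eigenvalues of A are the roots of its characteristic polynomial. With M = A (coefficients from the trace, the sum of principal 2x2 minors, and det A):
  p(λ) = det(λ I - M) = λ^3 + λ^2 - 9λ - 26.
No integer candidate from the rational root theorem (±divisors of 26) is a root, so the roots are irrational. The cubic discriminant is Δ = -10939 < 0, so there is one real root and a complex-conjugate pair. p(3) = -17 and p(4) = 18 have opposite signs, so a root lies in (3, 4); Newton's method refines it to λ ≈ 3.5669. Dividing out (λ - (3.5669)) leaves approximately λ^2 + 4.5669λ + 7.2893. For λ^2 + 4.5669λ + 7.2893 the discriminant is -8.3011. It is negative, so the remaining roots are the complex-conjugate pair λ ≈ -2.2834 ± 1.4406i. Their product equals the constant term, so |λ|^2 ≈ 7.2893 and |λ| ≈ 2.6999.
Thus the eigenvalues (to 4 decimals) are 3.5669 (modulus 3.5669); -2.2834 ± 1.4406i (modulus 2.6999). The spectral radius is the largest modulus: r(A) ≈ 3.5669. (Cross-check: r(A) ≤ ||A||_2 ≈ 6.2277; equality holds whenever A is normal, though it can also hold for some non-normal A.)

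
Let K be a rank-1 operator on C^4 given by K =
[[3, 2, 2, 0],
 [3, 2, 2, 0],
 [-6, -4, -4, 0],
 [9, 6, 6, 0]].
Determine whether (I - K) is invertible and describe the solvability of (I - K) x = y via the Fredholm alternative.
(I - K) is singular (det(I - K) = 0, i.e. 1 ∈ sigma(K)). (I - K) x = y is solvable iff y ⊥ ker((I - K)^*) = span{(3, 2, 2, 0)}, i.e. iff 3y_1 + 2y_2 + 2y_3 = 0. When solvable, the solutions are x = y + c·(1, 1, -2, 3), c arbitrary (ker(I - K) = span{(1, 1, -2, 3)}, dimension 1).

K has rank 1, so it is an outer product K = u v^T: every row of K is a multiple of one row vector. Reading off the entries, u = (1, 1, -2, 3) and v = (3, 2, 2, 0) (row i of K equals u_i·v^T). A rank-one matrix u v^T satisfies K u = u (v·u) and kills the (3)-dimensional subspace v^⊥, so its characteristic polynomial is lambda^3 (lambda - v·u) with v·u = tr K = 1. Hence the eigenvalues of I - K are 1 (multiplicity 3) and 1 - (1) = 0, so det(I - K) = 0. (Direct check: I - K =
[[-2, -2, -2, 0],
 [-3, -1, -2, 0],
 [6, 4, 5, 0],
 [-9, -6, -6, 1]]
has determinant 0.) So 1 is an eigenvalue of K and (I - K) is not invertible. The finite-dimensional Fredholm alternative says: either (I - K) is invertible, or ker(I - K) ≠ {0} and then range(I - K) = ker((I - K)^*)^⊥, with dim ker(I - K) = dim ker((I - K)^*). We are in the second case, so we need both kernels. Kernel of I - K: (I - K) u = u - u (v·u) = u - u = 0, so ker(I - K) = span{u} = span{(1, 1, -2, 3)} (it is exactly 1-dimensional because rank(I - K) = 3). Kernel of the adjoint: K is real, so (I - K)^* = I - K^T = I - v u^T, and (I - v u^T) v = v - v (u·v) = 0; hence ker((I - K)^*) = span{v} = span{(3, 2, 2, 0)}. Therefore (I - K) x = y is solvable iff <y, v> = 0, i.e. iff 3y_1 + 2y_2 + 2y_3 = 0. When this holds, K y = u (v·y) = 0, so (I - K) y = y and x = y is a particular solution; the full solution set is the line x = y + c·u = y + c·(1, 1, -2, 3), c ∈ C.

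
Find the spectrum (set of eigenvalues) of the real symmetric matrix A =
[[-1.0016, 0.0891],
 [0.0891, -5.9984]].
sigma(A) ≈ {-6, -1}

A is real symmetric, so its spectrum consists of real eigenvalues. Expanding the characteristic polynomial of the displayed matrix gives
  det(λ I - A) = p(λ) = λ^2 + (7)λ + (6).
Solving p(λ) = 0 yields eigenvalues ≈ -6, -1. (A is shown rounded to 4 decimals, so these recover the underlying integer eigenvalues to within that precision.)
Verification: the trace of A = -7 equals the sum of eigenvalues -7, and det(A) ≈ 6.0001 matches the eigenvalue product 6.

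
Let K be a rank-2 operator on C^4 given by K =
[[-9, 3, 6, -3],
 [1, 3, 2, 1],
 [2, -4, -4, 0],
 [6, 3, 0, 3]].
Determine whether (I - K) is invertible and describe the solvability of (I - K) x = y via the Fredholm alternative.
(I - K) is invertible (det(I - K) = -17 ≠ 0), so for every y in C^4 the equation (I - K) x = y has a unique solution.

K has rank 2 and factors as K = U V^T = u1 v1^T + u2 v2^T with u1 = (-3, 1, 0, 3), v1 = (2, 1, 0, 1), u2 = (-3, -1, 2, 0), v2 = (1, -2, -2, 0) (multiplying out reproduces the displayed K). The nonzero eigenvalues of U V^T coincide with those of the 2 x 2 matrix G = V^T U = [[v1·u1, v1·u2], [v2·u1, v2·u2]] = [[-2, -7], [-5, -5]], and by the Sylvester determinant identity det(I_4 - U V^T) = det(I_2 - V^T U) = det([[3, 7], [5, 6]]) = (3)(6) - (7)(5) = -17. (Direct check: I - K =
[[10, -3, -6, 3],
 [-1, -2, -2, -1],
 [-2, 4, 5, 0],
 [-6, -3, 0, -2]]
has determinant -17.) The finite-dimensional Fredholm alternative says: either (I - K) is invertible, or ker(I - K) ≠ {0} and then range(I - K) = ker((I - K)^*)^⊥, with dim ker(I - K) = dim ker((I - K)^*). Since det(I - K) ≠ 0, 1 is not an eigenvalue of K and ker(I - K) = {0}, so we are in the first case: for every y there is a unique x = (I - K)^(-1) y. (Explicitly, by the Woodbury identity, (I - U V^T)^(-1) = I + U (I_2 - G)^(-1) V^T.)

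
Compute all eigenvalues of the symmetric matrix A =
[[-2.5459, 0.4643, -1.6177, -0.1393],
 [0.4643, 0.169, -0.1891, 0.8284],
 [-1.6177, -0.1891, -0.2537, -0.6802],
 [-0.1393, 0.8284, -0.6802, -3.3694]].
sigma(A) ≈ {-4, -3, 0, 1}

A is real symmetric, so its spectrum consists of real eigenvalues. Expanding the characteristic polynomial of the displayed matrix gives
  det(λ I - A) = p(λ) = λ^4 + (6)λ^3 + (5)λ^2 + (-12)λ + (0).
Solving p(λ) = 0 yields eigenvalues ≈ -4, -3, 0, 1. (A is shown rounded to 4 decimals, so these recover the underlying integer eigenvalues to within that precision.)
Verification: the trace of A = -6 equals the sum of eigenvalues -6, and det(A) ≈ 0.0008 matches the eigenvalue product 0.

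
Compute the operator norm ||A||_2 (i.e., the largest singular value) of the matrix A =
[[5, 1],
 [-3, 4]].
||A||_2 = sqrt((51 + sqrt(485))/2) ≈ 6.0425 (= sqrt(largest eigenvalue of A^T A))

||A||_2 = sigma_max(A) = sqrt(lambda_max(A^T A)). Form the symmetric matrix M = A^T A =
[[34, -7],
 [-7, 17]].
Its characteristic polynomial (trace, determinant of M give the coefficients) is
  p(λ) = det(λ I - M) = λ^2 - 51λ + 529.
For λ^2 - 51λ + 529 the discriminant is 485. It is nonnegative but not a perfect square, so the roots are real and irrational: λ = (51 ± sqrt(485))/2 ≈ 36.5114, 14.4886.
So the eigenvalues of A^T A are ≈ 14.4886, 36.5114 (all ≥ 0, as they must be for A^T A). The largest is λ_max = (51 + sqrt(485))/2 ≈ 36.5114, hence ||A||_2 = sqrt(λ_max) = sqrt((51 + sqrt(485))/2) ≈ 6.0425.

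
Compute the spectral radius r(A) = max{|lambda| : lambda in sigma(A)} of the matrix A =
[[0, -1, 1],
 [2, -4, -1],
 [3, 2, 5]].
r(A) ≈ 5.4563

The eigenvalues of A are the roots of its characteristic polynomial. With M = A (coefficients from the trace, the sum of principal 2x2 minors, and det A):
  p(λ) = det(λ I - M) = λ^3 - λ^2 - 19λ - 29.
No integer candidate from the rational root theorem (±divisors of 29) is a root, so the roots are irrational. The cubic discriminant is Δ = -4944 < 0, so there is one real root and a complex-conjugate pair. p(5) = -24 and p(6) = 37 have opposite signs, so a root lies in (5, 6); Newton's method refines it to λ ≈ 5.4563. Dividing out (λ - (5.4563)) leaves approximately λ^2 + 4.4563λ + 5.315. For λ^2 + 4.4563λ + 5.315 the discriminant is -1.4012. It is negative, so the remaining roots are the complex-conjugate pair λ ≈ -2.2282 ± 0.5919i. Their product equals the constant term, so |λ|^2 ≈ 5.315 and |λ| ≈ 2.3054.
Thus the eigenvalues (to 4 decimals) are 5.4563 (modulus 5.4563); -2.2282 ± 0.5919i (modulus 2.3054). The spectral radius is the largest modulus: r(A) ≈ 5.4563. (Cross-check: r(A) ≤ ||A||_2 ≈ 6.3716; equality holds whenever A is normal, though it can also hold for some non-normal A.)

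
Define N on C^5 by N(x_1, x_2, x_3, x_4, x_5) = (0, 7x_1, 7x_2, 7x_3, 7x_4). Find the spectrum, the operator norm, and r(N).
sigma(N) = {0}; ||N|| = 7; r(N) = 0. (N is nilpotent with N^5 = 0.)

On C^5, N is a strictly lower-triangular matrix with 7 on the subdiagonal and zeros elsewhere, so its characteristic polynomial is lambda^5 and every eigenvalue is 0: sigma(N) = {0}. For the operator norm, N e_i = 7e_{i+1} for i = 1, ..., 4 and N e_5 = 0, so the singular values of N are 7 (with multiplicity 4) and 0; hence ||N|| = 7. The spectral radius r(N) = max|lambda| = 0. Note ||N|| > r(N) — characteristic of non-normal nilpotent operators. Indeed N^5 = 0.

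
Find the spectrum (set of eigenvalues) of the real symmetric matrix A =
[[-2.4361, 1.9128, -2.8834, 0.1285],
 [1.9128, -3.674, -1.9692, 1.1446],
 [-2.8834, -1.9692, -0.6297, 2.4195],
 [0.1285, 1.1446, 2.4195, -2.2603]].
sigma(A) ≈ {-6, -5, -1, 3}

A is real symmetric, so its spectrum consists of real eigenvalues. Expanding the characteristic polynomial of the displayed matrix gives
  det(λ I - A) = p(λ) = λ^4 + (9)λ^3 + (5)λ^2 + (-93.001)λ + (-90.0051).
Solving p(λ) = 0 yields eigenvalues ≈ -6, -5, -1, 3. (A is shown rounded to 4 decimals, so these recover the underlying integer eigenvalues to within that precision.)
Verification: the trace of A = -9 equals the sum of eigenvalues -9, and det(A) ≈ -90.0051 matches the eigenvalue product -90.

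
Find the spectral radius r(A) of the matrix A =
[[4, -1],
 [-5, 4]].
r(A) = (8 + sqrt(20))/2 ≈ 6.2361

The eigenvalues of A are the roots of its characteristic polynomial. With M = A (coefficients from the trace and determinant):
  p(λ) = det(λ I - M) = λ^2 - 8λ + 11.
For λ^2 - 8λ + 11 the discriminant is 20. It is nonnegative but not a perfect square, so the roots are real and irrational: λ = (8 ± sqrt(20))/2 ≈ 6.2361, 1.7639.
Thus the eigenvalues (to 4 decimals) are 6.2361 (modulus 6.2361); 1.7639 (modulus 1.7639). The spectral radius is the largest modulus: r(A) = (8 + sqrt(20))/2 ≈ 6.2361. (Cross-check: r(A) ≤ ||A||_2 ≈ 7.4721; equality holds whenever A is normal, though it can also hold for some non-normal A.)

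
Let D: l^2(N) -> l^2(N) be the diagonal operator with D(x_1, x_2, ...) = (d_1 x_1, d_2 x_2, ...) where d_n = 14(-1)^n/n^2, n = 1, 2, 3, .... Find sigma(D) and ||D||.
sigma(D) = {14(-1)^n/n^2 : n ≥ 1} ∪ {0}; ||D|| = 14

A bounded diagonal operator on l^2 with diagonal entries d_n has spectrum equal to the closure of {d_n : n ≥ 1}: every d_n is an eigenvalue (with eigenvector e_n), so {d_n} ⊂ sigma(D); the spectrum is closed, so its closure is too; and for lambda not in the closure, (D - lambda I) has bounded inverse (the diagonal entries 1/(d_n - lambda) are bounded). For our sequence d_n = 14(-1)^n/n^2, n = 1, 2, 3, ...:
  - {d_n} = {14(-1)^n/n^2 : n ≥ 1}; the only limit point is 0
  - closure = {14(-1)^n/n^2 : n ≥ 1} ∪ {0}
For the norm: a diagonal operator has ||D|| = sup_n |d_n|. Here |d_n| = 14/n^2 is decreasing, so sup_n |d_n| = |d_1| = 14. So ||D|| = 14.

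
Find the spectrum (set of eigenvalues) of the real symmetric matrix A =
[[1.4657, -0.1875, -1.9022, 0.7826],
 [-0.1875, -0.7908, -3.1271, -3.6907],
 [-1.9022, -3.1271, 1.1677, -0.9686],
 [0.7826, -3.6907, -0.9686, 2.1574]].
sigma(A) ≈ {-5, 0, 4, 5}

A is real symmetric, so its spectrum consists of real eigenvalues. Expanding the characteristic polynomial of the displayed matrix gives
  det(λ I - A) = p(λ) = λ^4 + (-4)λ^3 + (-25)λ^2 + (100)λ + (-0.0046).
Solving p(λ) = 0 yields eigenvalues ≈ -5, 0, 4, 5. (A is shown rounded to 4 decimals, so these recover the underlying integer eigenvalues to within that precision.)
Verification: the trace of A = 4 equals the sum of eigenvalues 4, and det(A) ≈ -0.0046 matches the eigenvalue product 0.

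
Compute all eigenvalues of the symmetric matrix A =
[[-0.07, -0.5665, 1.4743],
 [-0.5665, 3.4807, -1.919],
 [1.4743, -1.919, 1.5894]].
sigma(A) ≈ {-1, 1, 5}

A is real symmetric, so its spectrum consists of real eigenvalues. Expanding the characteristic polynomial of the displayed matrix gives
  det(λ I - A) = p(λ) = λ^3 + (-5)λ^2 + (-1)λ + (5).
Solving p(λ) = 0 yields eigenvalues ≈ -1, 1, 5. (A is shown rounded to 4 decimals, so these recover the underlying integer eigenvalues to within that precision.)
Verification: the trace of A = 5 equals the sum of eigenvalues 5, and det(A) ≈ -4.9996 matches the eigenvalue product -5.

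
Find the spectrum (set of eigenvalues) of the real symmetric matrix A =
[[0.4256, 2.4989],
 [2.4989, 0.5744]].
sigma(A) ≈ {-2, 3}

A is real symmetric, so its spectrum consists of real eigenvalues. Expanding the characteristic polynomial of the displayed matrix gives
  det(λ I - A) = p(λ) = λ^2 + (-1)λ + (-6).
Solving p(λ) = 0 yields eigenvalues ≈ -2, 3. (A is shown rounded to 4 decimals, so these recover the underlying integer eigenvalues to within that precision.)
Verification: the trace of A = 1 equals the sum of eigenvalues 1, and det(A) ≈ -6.0000 matches the eigenvalue product -6.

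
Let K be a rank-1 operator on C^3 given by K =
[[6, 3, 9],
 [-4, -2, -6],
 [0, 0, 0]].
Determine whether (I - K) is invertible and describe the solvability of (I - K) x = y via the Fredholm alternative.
(I - K) is invertible (det(I - K) = -3 ≠ 0), so for every y in C^3 the equation (I - K) x = y has a unique solution.

K has rank 1, so it is an outer product K = u v^T: every row of K is a multiple of one row vector. Reading off the entries, u = (-3, 2, 0) and v = (-2, -1, -3) (row i of K equals u_i·v^T). A rank-one matrix u v^T satisfies K u = u (v·u) and kills the (2)-dimensional subspace v^⊥, so its characteristic polynomial is lambda^2 (lambda - v·u) with v·u = tr K = 4. Hence the eigenvalues of I - K are 1 (multiplicity 2) and 1 - (4) = -3, so det(I - K) = -3. (Direct check: I - K =
[[-5, -3, -9],
 [4, 3, 6],
 [0, 0, 1]]
has determinant -3.) The finite-dimensional Fredholm alternative says: either (I - K) is invertible, or ker(I - K) ≠ {0} and then range(I - K) = ker((I - K)^*)^⊥, with dim ker(I - K) = dim ker((I - K)^*). Since det(I - K) ≠ 0, 1 is not an eigenvalue of K and ker(I - K) = {0}, so we are in the first case: for every y there is a unique x = (I - K)^(-1) y. Explicitly, by the Sherman–Morrison formula, (I - u v^T)^(-1) = I + u v^T/(1 - v·u), i.e. (I - K)^(-1) = I + K/(-3).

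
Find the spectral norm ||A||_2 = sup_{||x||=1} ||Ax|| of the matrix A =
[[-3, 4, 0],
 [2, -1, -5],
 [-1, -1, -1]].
||A||_2 ≈ 6.1816 (= sqrt(largest eigenvalue of A^T A))

||A||_2 = sigma_max(A) = sqrt(lambda_max(A^T A)). Form the symmetric matrix M = A^T A =
[[14, -13, -9],
 [-13, 18, 6],
 [-9, 6, 26]].
Its characteristic polynomial (trace, sum of principal 2x2 minors, determinant of M give the coefficients) is
  p(λ) = det(λ I - M) = λ^3 - 58λ^2 + 798λ - 1600.
No integer candidate from the rational root theorem (±divisors of 1600) is a root, so the roots are irrational. The cubic discriminant is Δ = 124672688 > 0, so there are three distinct real roots. p(2) = -228 and p(3) = 299 have opposite signs, so a root lies in (2, 3); Newton's method refines it to λ ≈ 2.4094. p(17) = 117 and p(18) = -196 have opposite signs, so a root lies in (17, 18); Newton's method refines it to λ ≈ 17.378. p(38) = -156 and p(39) = 623 have opposite signs, so a root lies in (38, 39); Newton's method refines it to λ ≈ 38.2125. Check (Vieta): the three roots sum to 58, matching tr M = 58.
So the eigenvalues of A^T A are ≈ 2.4094, 17.378, 38.2125 (all ≥ 0, as they must be for A^T A). The largest is λ_max ≈ 38.2125, hence ||A||_2 = sqrt(λ_max) ≈ 6.1816.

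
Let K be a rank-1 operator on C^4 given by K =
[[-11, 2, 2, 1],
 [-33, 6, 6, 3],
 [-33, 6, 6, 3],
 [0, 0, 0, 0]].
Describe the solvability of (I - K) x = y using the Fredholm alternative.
(I - K) is singular (det(I - K) = 0, i.e. 1 ∈ sigma(K)). (I - K) x = y is solvable iff y ⊥ ker((I - K)^*) = span{(-11, 2, 2, 1)}, i.e. iff -11y_1 + 2y_2 + 2y_3 + y_4 = 0. When solvable, the solutions are x = y + c·(1, 3, 3, 0), c arbitrary (ker(I - K) = span{(1, 3, 3, 0)}, dimension 1).

K has rank 1, so it is an outer product K = u v^T: every row of K is a multiple of one row vector. Reading off the entries, u = (1, 3, 3, 0) and v = (-11, 2, 2, 1) (row i of K equals u_i·v^T). A rank-one matrix u v^T satisfies K u = u (v·u) and kills the (3)-dimensional subspace v^⊥, so its characteristic polynomial is lambda^3 (lambda - v·u) with v·u = tr K = 1. Hence the eigenvalues of I - K are 1 (multiplicity 3) and 1 - (1) = 0, so det(I - K) = 0. (Direct check: I - K =
[[12, -2, -2, -1],
 [33, -5, -6, -3],
 [33, -6, -5, -3],
 [0, 0, 0, 1]]
has determinant 0.) So 1 is an eigenvalue of K and (I - K) is not invertible. The finite-dimensional Fredholm alternative says: either (I - K) is invertible, or ker(I - K) ≠ {0} and then range(I - K) = ker((I - K)^*)^⊥, with dim ker(I - K) = dim ker((I - K)^*). We are in the second case, so we need both kernels. Kernel of I - K: (I - K) u = u - u (v·u) = u - u = 0, so ker(I - K) = span{u} = span{(1, 3, 3, 0)} (it is exactly 1-dimensional because rank(I - K) = 3). Kernel of the adjoint: K is real, so (I - K)^* = I - K^T = I - v u^T, and (I - v u^T) v = v - v (u·v) = 0; hence ker((I - K)^*) = span{v} = span{(-11, 2, 2, 1)}. Therefore (I - K) x = y is solvable iff <y, v> = 0, i.e. iff -11y_1 + 2y_2 + 2y_3 + y_4 = 0. When this holds, K y = u (v·y) = 0, so (I - K) y = y and x = y is a particular solution; the full solution set is the line x = y + c·u = y + c·(1, 3, 3, 0), c ∈ C.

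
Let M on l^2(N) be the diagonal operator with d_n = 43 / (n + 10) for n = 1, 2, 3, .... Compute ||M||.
||M|| = 43/11 (attained at n = 1)

For M diagonal, ||M|| = sup_n |d_n| = sup_n 43/(n + 10). This is positive and strictly decreasing in n, so the supremum is attained at n = 1: d_1 = 43/(1 + 10) = 43/11. Hence ||M|| = 43/11.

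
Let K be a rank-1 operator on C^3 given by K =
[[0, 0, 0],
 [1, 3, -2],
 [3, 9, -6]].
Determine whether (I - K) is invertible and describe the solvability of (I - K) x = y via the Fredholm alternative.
(I - K) is invertible (det(I - K) = 4 ≠ 0), so for every y in C^3 the equation (I - K) x = y has a unique solution.

K has rank 1, so it is an outer product K = u v^T: every row of K is a multiple of one row vector. Reading off the entries, u = (0, -1, -3) and v = (-1, -3, 2) (row i of K equals u_i·v^T). A rank-one matrix u v^T satisfies K u = u (v·u) and kills the (2)-dimensional subspace v^⊥, so its characteristic polynomial is lambda^2 (lambda - v·u) with v·u = tr K = -3. Hence the eigenvalues of I - K are 1 (multiplicity 2) and 1 - (-3) = 4, so det(I - K) = 4. (Direct check: I - K =
[[1, 0, 0],
 [-1, -2, 2],
 [-3, -9, 7]]
has determinant 4.) The finite-dimensional Fredholm alternative says: either (I - K) is invertible, or ker(I - K) ≠ {0} and then range(I - K) = ker((I - K)^*)^⊥, with dim ker(I - K) = dim ker((I - K)^*). Since det(I - K) ≠ 0, 1 is not an eigenvalue of K and ker(I - K) = {0}, so we are in the first case: for every y there is a unique x = (I - K)^(-1) y. Explicitly, by the Sherman–Morrison formula, (I - u v^T)^(-1) = I + u v^T/(1 - v·u), i.e. (I - K)^(-1) = I + K/(4).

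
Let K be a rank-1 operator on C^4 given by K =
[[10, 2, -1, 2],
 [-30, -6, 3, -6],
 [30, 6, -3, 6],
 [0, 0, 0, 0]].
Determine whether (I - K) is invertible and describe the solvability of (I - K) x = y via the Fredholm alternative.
(I - K) is singular (det(I - K) = 0, i.e. 1 ∈ sigma(K)). (I - K) x = y is solvable iff y ⊥ ker((I - K)^*) = span{(10, 2, -1, 2)}, i.e. iff 10y_1 + 2y_2 - y_3 + 2y_4 = 0. When solvable, the solutions are x = y + c·(1, -3, 3, 0), c arbitrary (ker(I - K) = span{(1, -3, 3, 0)}, dimension 1).

K has rank 1, so it is an outer product K = u v^T: every row of K is a multiple of one row vector. Reading off the entries, u = (1, -3, 3, 0) and v = (10, 2, -1, 2) (row i of K equals u_i·v^T). A rank-one matrix u v^T satisfies K u = u (v·u) and kills the (3)-dimensional subspace v^⊥, so its characteristic polynomial is lambda^3 (lambda - v·u) with v·u = tr K = 1. Hence the eigenvalues of I - K are 1 (multiplicity 3) and 1 - (1) = 0, so det(I - K) = 0. (Direct check: I - K =
[[-9, -2, 1, -2],
 [30, 7, -3, 6],
 [-30, -6, 4, -6],
 [0, 0, 0, 1]]
has determinant 0.) So 1 is an eigenvalue of K and (I - K) is not invertible. The finite-dimensional Fredholm alternative says: either (I - K) is invertible, or ker(I - K) ≠ {0} and then range(I - K) = ker((I - K)^*)^⊥, with dim ker(I - K) = dim ker((I - K)^*). We are in the second case, so we need both kernels. Kernel of I - K: (I - K) u = u - u (v·u) = u - u = 0, so ker(I - K) = span{u} = span{(1, -3, 3, 0)} (it is exactly 1-dimensional because rank(I - K) = 3). Kernel of the adjoint: K is real, so (I - K)^* = I - K^T = I - v u^T, and (I - v u^T) v = v - v (u·v) = 0; hence ker((I - K)^*) = span{v} = span{(10, 2, -1, 2)}. Therefore (I - K) x = y is solvable iff <y, v> = 0, i.e. iff 10y_1 + 2y_2 - y_3 + 2y_4 = 0. When this holds, K y = u (v·y) = 0, so (I - K) y = y and x = y is a particular solution; the full solution set is the line x = y + c·u = y + c·(1, -3, 3, 0), c ∈ C.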